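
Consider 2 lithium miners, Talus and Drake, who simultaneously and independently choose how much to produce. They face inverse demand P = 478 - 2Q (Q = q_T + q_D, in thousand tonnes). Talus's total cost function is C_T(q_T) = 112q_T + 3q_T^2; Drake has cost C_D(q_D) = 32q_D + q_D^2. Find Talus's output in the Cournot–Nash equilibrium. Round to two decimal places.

Talus's profit: π_T = (478 - 2Q)q_T - (112q_T + 3q_T²). Setting ∂π_T/∂q_T = 0: 366 - 10q_T - 2(q_D) = 0.
Drake's profit: π_D = (478 - 2Q)q_D - (32q_D + q_D²). Setting ∂π_D/∂q_D = 0: 446 - 6q_D - 2(q_T) = 0.
Best responses: q_T = (366 - 2q_D)/10, q_D = (446 - 2q_T)/6.
Solving the pair: q_T = 163/7, q_D = 466/7.

23.29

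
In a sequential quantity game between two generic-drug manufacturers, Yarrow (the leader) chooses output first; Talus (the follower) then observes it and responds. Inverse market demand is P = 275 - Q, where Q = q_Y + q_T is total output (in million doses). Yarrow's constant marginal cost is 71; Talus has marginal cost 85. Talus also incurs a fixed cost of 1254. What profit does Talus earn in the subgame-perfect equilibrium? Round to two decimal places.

The follower Talus best-responds to any q_Y: π_T = (275 - Q)q_T - 85q_T.
∂π_T/∂q_T = 190 - q_Y - 2q_T = 0 gives the reaction function q_T = (190 - q_Y)/2.
Yarrow substitutes q_T(q_Y) into its own profit: π_Y = q_Y(275 - q_Y - (190 - q_Y)/2) - 71q_Y = (180 - (1/2)q_Y)q_Y - 71q_Y.
Leader FOC: 109 - q_Y = 0, so q_Y = 109.
Then q_T = (190 - 109)/2 = 81/2.
Price P = 275 - 299/2 = 251/2.
Talus's profit: (251/2 - 85)·(81/2) - 1254 = 1545/4.

386.25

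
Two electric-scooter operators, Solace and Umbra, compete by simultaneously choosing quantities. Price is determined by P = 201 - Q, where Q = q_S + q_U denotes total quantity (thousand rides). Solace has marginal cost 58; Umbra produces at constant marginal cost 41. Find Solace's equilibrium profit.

1764

Solace's profit: π_S = (201 - Q)q_S - (58q_S). Setting ∂π_S/∂q_S = 0: 143 - 2q_S - (q_U) = 0.
Umbra's first-order condition: 160 - 2q_U - (q_S) = 0.
Best responses: q_S = (143 - q_U)/2, q_U = (160 - q_S)/2.
Substituting one into the other gives q_S = 42 and q_U = 59.
Price P = 201 - 101 = 100.
Solace's profit: (100 - 58)·42 = 1764.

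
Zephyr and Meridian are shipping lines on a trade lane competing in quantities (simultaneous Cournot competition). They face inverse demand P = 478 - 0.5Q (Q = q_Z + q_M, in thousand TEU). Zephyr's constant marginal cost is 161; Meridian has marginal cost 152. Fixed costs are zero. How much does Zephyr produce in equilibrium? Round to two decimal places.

Zephyr's profit: π_Z = (478 - 0.5Q)q_Z - (161q_Z). Setting ∂π_Z/∂q_Z = 0: 317 - q_Z - (1/2)(q_M) = 0.
Meridian's profit: π_M = (478 - 0.5Q)q_M - (152q_M). Setting ∂π_M/∂q_M = 0: 326 - q_M - (1/2)(q_Z) = 0.
Best responses: q_Z = (317 - (1/2)q_M), q_M = (326 - (1/2)q_Z).
Solving the pair: q_Z = 616/3, q_M = 670/3.

205.33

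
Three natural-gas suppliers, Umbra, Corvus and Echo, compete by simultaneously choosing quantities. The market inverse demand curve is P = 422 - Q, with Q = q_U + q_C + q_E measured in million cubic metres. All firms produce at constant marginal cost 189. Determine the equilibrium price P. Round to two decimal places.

247.25

A representative firm's profit is π_i = q_i(422 - Q) - 189q_i.
Setting ∂π_i/∂q_i = 0 with rivals' quantities fixed: 233 - 2q_i - Σ_{j≠i} q_j = 0.
With identical firms every q_j equals q_i, so Σ_{j≠i} q_j = 2q_i and 233 = 4q_i, giving q_i = 233/4.
Total output Q = 699/4, so price P = 422 - 699/4 = 989/4.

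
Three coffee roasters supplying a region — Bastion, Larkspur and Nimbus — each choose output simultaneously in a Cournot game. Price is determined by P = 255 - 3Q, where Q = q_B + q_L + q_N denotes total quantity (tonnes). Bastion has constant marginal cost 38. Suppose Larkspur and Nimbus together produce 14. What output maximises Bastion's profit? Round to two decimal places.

With rivals' combined output fixed at 14, Bastion's profit is π_B = (255 - 3·14 - 3q_B)q_B - (38q_B) = (213 - 3q_B)q_B - (38q_B).
∂π_B/∂q_B = 175 - 6q_B = 0, so q_B = 175/6.

29.17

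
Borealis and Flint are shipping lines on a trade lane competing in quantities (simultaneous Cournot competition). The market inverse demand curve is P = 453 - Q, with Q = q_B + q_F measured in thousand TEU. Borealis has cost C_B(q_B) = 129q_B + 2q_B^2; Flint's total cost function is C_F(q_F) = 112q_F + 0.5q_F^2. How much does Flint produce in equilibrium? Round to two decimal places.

101.29

Borealis's profit: π_B = (453 - Q)q_B - (129q_B + 2q_B²). Setting ∂π_B/∂q_B = 0: 324 - 6q_B - (q_F) = 0.
Flint's profit: π_F = (453 - Q)q_F - (112q_F + (1/2)q_F²). Setting ∂π_F/∂q_F = 0: 341 - 3q_F - (q_B) = 0.
So q_B = (324 - q_F)/6 and q_F = (341 - q_B)/3.
Solving the pair: q_B = 631/17, q_F = 1722/17.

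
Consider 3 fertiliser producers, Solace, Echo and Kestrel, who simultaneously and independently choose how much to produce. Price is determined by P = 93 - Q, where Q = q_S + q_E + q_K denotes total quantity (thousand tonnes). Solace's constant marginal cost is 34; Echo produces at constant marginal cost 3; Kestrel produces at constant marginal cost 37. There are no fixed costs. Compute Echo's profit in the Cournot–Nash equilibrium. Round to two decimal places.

Solace's profit: π_S = (93 - Q)q_S - (34q_S). Setting ∂π_S/∂q_S = 0: 59 - 2q_S - (q_E + q_K) = 0.
Echo's first-order condition: 90 - 2q_E - (q_S + q_K) = 0.
Kestrel's first-order condition: 56 - 2q_K - (q_S + q_E) = 0.
Adding the 3 first-order conditions: 205 − 4Q = 0, so Q = 205/4.
Back-substituting: q_S = (59 − 205/4) = 31/4, q_E = (90 − 205/4) = 155/4, q_K = (56 − 205/4) = 19/4.
Price P = 93 - 205/4 = 167/4.
Echo's profit: (167/4 - 3)·(155/4) = 1501.5625.

1501.56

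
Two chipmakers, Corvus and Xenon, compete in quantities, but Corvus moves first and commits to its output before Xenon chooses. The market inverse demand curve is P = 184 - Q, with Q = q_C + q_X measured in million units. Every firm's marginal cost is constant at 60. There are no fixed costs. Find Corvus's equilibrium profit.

The follower Xenon best-responds to any q_C: π_X = (184 - Q)q_X - 60q_X.
Follower FOC: 124 - q_C - 2q_X = 0, so q_X(q_C) = (124 - q_C)/2.
The leader anticipates this reaction. Substituting into P = 184 - Q gives P = 122 - (1/2)q_C, so π_C = (122 - (1/2)q_C)q_C - 60q_C.
Maximising: ∂π_C/∂q_C = 62 - q_C = 0, giving q_C = 62.
Then q_X = (124 - 62)/2 = 31.
Price P = 184 - 93 = 91.
Corvus's profit: (91 - 60)·62 = 1922.

1922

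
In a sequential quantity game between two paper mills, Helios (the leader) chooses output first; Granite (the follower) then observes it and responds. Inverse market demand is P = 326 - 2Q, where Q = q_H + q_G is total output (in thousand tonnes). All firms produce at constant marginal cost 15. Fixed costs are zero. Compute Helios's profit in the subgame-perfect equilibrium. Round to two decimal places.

6045.06

The follower Granite best-responds to any q_H: π_G = (326 - 2Q)q_G - 15q_G.
Setting the follower's marginal profit to zero, 311 - 2q_H - 4q_G = 0, i.e. q_G = (311 - 2q_H)/4.
The leader anticipates this reaction. Substituting into P = 326 - 2Q gives P = 341/2 - q_H, so π_H = (341/2 - q_H)q_H - 15q_H.
The leader's first-order condition 311/2 - 2q_H = 0 yields q_H = 311/4.
Then q_G = (311 - 2·(311/4))/4 = 311/8.
Price P = 326 - 2·(933/8) = 371/4.
Helios's profit: (371/4 - 15)·(311/4) = 6045.0625.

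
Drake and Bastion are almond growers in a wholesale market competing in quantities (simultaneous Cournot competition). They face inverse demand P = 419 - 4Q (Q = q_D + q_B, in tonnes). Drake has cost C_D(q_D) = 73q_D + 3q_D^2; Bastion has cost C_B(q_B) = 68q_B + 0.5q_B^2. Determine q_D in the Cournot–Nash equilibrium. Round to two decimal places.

15.55

Drake's profit: π_D = (419 - 4Q)q_D - (73q_D + 3q_D²). Setting ∂π_D/∂q_D = 0: 346 - 14q_D - 4(q_B) = 0.
Bastion's first-order condition: 351 - 9q_B - 4(q_D) = 0.
So q_D = (346 - 4q_B)/14 and q_B = (351 - 4q_D)/9.
Substituting one into the other gives q_D = 171/11 and q_B = 353/11.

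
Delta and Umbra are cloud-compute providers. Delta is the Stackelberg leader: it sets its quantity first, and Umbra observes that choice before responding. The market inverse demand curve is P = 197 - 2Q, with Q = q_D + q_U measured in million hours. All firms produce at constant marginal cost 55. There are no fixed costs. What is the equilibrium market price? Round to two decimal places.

90.50

Solve by backward induction. Given q_D, the follower Umbra maximises π_U = (197 - 2q_D - 2q_U)q_U - 55q_U.
∂π_U/∂q_U = 142 - 2q_D - 4q_U = 0 gives the reaction function q_U = (142 - 2q_D)/4.
The leader anticipates this reaction. Substituting into P = 197 - 2Q gives P = 126 - q_D, so π_D = (126 - q_D)q_D - 55q_D.
Maximising: ∂π_D/∂q_D = 71 - 2q_D = 0, giving q_D = 71/2.
Then q_U = (142 - 2·(71/2))/4 = 71/4.
Total output Q = 213/4, so price P = 197 - 2·(213/4) = 181/2.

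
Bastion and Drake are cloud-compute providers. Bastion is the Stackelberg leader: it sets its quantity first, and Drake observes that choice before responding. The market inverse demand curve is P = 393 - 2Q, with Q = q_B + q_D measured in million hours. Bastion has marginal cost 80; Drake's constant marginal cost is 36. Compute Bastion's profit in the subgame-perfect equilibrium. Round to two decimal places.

4522.56

Solve by backward induction. Given q_B, the follower Drake maximises π_D = (393 - 2q_B - 2q_D)q_D - 36q_D.
Follower FOC: 357 - 2q_B - 4q_D = 0, so q_D(q_B) = (357 - 2q_B)/4.
The leader anticipates this reaction. Substituting into P = 393 - 2Q gives P = 429/2 - q_B, so π_B = (429/2 - q_B)q_B - 80q_B.
Maximising: ∂π_B/∂q_B = 269/2 - 2q_B = 0, giving q_B = 269/4.
Then q_D = (357 - 2·(269/4))/4 = 445/8.
Price P = 393 - 2·(983/8) = 589/4.
Bastion's profit: (589/4 - 80)·(269/4) = 4522.5625.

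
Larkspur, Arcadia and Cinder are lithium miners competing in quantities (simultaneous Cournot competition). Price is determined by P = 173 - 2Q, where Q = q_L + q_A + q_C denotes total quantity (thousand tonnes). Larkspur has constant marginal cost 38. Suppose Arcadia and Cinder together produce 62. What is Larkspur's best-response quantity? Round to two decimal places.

2.75

With rivals' combined output fixed at 62, Larkspur's profit is π_L = (173 - 2·62 - 2q_L)q_L - (38q_L) = (49 - 2q_L)q_L - (38q_L).
∂π_L/∂q_L = 11 - 4q_L = 0, so q_L = 11/4.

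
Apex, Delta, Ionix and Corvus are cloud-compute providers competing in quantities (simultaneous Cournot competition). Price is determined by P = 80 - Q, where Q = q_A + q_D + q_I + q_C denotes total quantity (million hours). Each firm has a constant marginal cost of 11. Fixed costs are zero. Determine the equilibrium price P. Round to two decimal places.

24.80

Each firm earns π_i = (80 - Q)q_i - 11q_i.
Setting ∂π_i/∂q_i = 0 with rivals' quantities fixed: 69 - 2q_i - Σ_{j≠i} q_j = 0.
By symmetry each firm produces the same amount; substituting Σ_{j≠i} q_j = 3q_i yields q_i = 69/5.
Total output Q = 276/5, so price P = 80 - 276/5 = 124/5.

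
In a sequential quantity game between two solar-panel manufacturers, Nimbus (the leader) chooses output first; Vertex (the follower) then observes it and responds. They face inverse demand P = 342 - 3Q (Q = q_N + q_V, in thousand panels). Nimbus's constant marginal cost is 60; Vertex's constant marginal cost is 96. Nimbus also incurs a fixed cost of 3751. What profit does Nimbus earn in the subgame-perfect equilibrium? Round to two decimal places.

462.50

The follower Vertex best-responds to any q_N: π_V = (342 - 3Q)q_V - 96q_V.
Follower FOC: 246 - 3q_N - 6q_V = 0, so q_V(q_N) = (246 - 3q_N)/6.
The leader anticipates this reaction. Substituting into P = 342 - 3Q gives P = 219 - (3/2)q_N, so π_N = (219 - (3/2)q_N)q_N - 60q_N.
Leader FOC: 159 - 3q_N = 0, so q_N = 53.
Then q_V = (246 - 3·53)/6 = 29/2.
Price P = 342 - 3·(135/2) = 279/2.
Nimbus's profit: (279/2 - 60)·53 - 3751 = 925/2.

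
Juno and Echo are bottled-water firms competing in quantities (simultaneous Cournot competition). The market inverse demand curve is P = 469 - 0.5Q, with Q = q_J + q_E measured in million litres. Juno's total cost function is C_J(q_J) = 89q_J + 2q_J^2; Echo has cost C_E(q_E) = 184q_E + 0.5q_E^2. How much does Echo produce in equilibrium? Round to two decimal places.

126.67

Juno's profit: π_J = (469 - 0.5Q)q_J - (89q_J + 2q_J²). Setting ∂π_J/∂q_J = 0: 380 - 5q_J - (1/2)(q_E) = 0.
Echo's first-order condition: 285 - 2q_E - (1/2)(q_J) = 0.
Rearranging gives the reaction functions q_J = (380 - (1/2)q_E)/5 and q_E = (285 - (1/2)q_J)/2.
Substituting one into the other gives q_J = 190/3 and q_E = 380/3.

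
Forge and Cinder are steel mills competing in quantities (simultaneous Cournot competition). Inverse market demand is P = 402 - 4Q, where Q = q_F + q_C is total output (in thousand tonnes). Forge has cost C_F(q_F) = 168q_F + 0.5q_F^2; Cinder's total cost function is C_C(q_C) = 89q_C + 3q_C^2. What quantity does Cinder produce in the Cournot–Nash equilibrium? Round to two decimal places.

17.10

Forge's profit: π_F = (402 - 4Q)q_F - (168q_F + (1/2)q_F²). Setting ∂π_F/∂q_F = 0: 234 - 9q_F - 4(q_C) = 0.
Cinder's profit: π_C = (402 - 4Q)q_C - (89q_C + 3q_C²). Setting ∂π_C/∂q_C = 0: 313 - 14q_C - 4(q_F) = 0.
So q_F = (234 - 4q_C)/9 and q_C = (313 - 4q_F)/14.
Solving the pair: q_F = 92/5, q_C = 171/10.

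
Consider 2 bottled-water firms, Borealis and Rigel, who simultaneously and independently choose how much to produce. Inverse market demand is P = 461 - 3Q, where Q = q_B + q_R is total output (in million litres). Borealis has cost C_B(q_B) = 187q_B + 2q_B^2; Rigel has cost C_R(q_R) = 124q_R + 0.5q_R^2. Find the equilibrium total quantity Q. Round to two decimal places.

Borealis's profit: π_B = (461 - 3Q)q_B - (187q_B + 2q_B²). Setting ∂π_B/∂q_B = 0: 274 - 10q_B - 3(q_R) = 0.
Rigel's first-order condition: 337 - 7q_R - 3(q_B) = 0.
Rearranging gives the reaction functions q_B = (274 - 3q_R)/10 and q_R = (337 - 3q_B)/7.
Substituting one into the other gives q_B = 907/61 and q_R = 41.7705.
Total output Q = 907/61 + 41.7705 = 56.6393.

56.64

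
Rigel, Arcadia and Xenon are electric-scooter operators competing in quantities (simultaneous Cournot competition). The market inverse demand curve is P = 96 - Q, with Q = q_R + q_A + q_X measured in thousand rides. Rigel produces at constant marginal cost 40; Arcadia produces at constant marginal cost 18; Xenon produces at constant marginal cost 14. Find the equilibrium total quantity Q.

Rigel's profit: π_R = (96 - Q)q_R - (40q_R). Setting ∂π_R/∂q_R = 0: 56 - 2q_R - (q_A + q_X) = 0.
Arcadia's profit: π_A = (96 - Q)q_A - (18q_A). Setting ∂π_A/∂q_A = 0: 78 - 2q_A - (q_R + q_X) = 0.
Xenon's profit: π_X = (96 - Q)q_X - (14q_X). Setting ∂π_X/∂q_X = 0: 82 - 2q_X - (q_R + q_A) = 0.
Adding the 3 conditions: 216 − 2Q − 2Q = 0, i.e. Q = 54.
Back-substituting: q_R = (56 − 54) = 2, q_A = (78 − 54) = 24, q_X = (82 − 54) = 28.
Total output Q = 2 + 24 + 28 = 54.

54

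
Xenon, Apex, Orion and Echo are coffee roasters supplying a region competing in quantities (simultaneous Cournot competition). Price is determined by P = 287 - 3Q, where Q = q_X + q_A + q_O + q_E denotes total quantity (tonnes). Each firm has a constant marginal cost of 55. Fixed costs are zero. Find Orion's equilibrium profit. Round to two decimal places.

717.65

Each firm earns π_i = (287 - 3Q)q_i - 55q_i.
First-order condition (treating rivals' output as given): 232 - 6q_i - 3·Σ_{j≠i} q_j = 0.
With identical firms every q_j equals q_i, so Σ_{j≠i} q_j = 3q_i and 232 = 15q_i, giving q_i = 232/15.
Price P = 287 - 3·(928/15) = 507/5.
Orion's profit: (507/5 - 55)·(232/15) = 717.6533.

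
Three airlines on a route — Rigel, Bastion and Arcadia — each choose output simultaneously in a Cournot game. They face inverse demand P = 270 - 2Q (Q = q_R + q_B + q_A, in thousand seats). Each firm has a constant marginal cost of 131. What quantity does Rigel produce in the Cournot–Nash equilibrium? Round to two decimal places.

17.38

Each firm earns π_i = (270 - 2Q)q_i - 131q_i.
First-order condition (treating rivals' output as given): 139 - 4q_i - 2·Σ_{j≠i} q_j = 0.
By symmetry each firm produces the same amount; substituting Σ_{j≠i} q_j = 2q_i yields q_i = 139/8.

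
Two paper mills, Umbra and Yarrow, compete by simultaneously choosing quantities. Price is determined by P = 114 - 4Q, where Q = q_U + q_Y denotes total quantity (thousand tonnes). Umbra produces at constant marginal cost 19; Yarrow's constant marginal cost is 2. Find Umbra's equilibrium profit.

Umbra's profit: π_U = (114 - 4Q)q_U - (19q_U). Setting ∂π_U/∂q_U = 0: 95 - 8q_U - 4(q_Y) = 0.
Yarrow's profit: π_Y = (114 - 4Q)q_Y - (2q_Y). Setting ∂π_Y/∂q_Y = 0: 112 - 8q_Y - 4(q_U) = 0.
Rearranging gives the reaction functions q_U = (95 - 4q_Y)/8 and q_Y = (112 - 4q_U)/8.
Solving the pair: q_U = 13/2, q_Y = 43/4.
Price P = 114 - 4·(69/4) = 45.
Umbra's profit: (45 - 19)·(13/2) = 169.

169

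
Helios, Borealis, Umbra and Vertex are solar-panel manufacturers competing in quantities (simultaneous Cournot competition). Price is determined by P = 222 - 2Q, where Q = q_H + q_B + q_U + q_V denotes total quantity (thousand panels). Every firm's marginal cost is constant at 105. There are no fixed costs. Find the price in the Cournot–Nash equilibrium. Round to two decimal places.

128.40

Each firm earns π_i = (222 - 2Q)q_i - 105q_i.
Setting ∂π_i/∂q_i = 0 with rivals' quantities fixed: 117 - 4q_i - 2·Σ_{j≠i} q_j = 0.
By symmetry each firm produces the same amount; substituting Σ_{j≠i} q_j = 3q_i yields q_i = 117/10.
Total output Q = 234/5, so price P = 222 - 2·(234/5) = 642/5.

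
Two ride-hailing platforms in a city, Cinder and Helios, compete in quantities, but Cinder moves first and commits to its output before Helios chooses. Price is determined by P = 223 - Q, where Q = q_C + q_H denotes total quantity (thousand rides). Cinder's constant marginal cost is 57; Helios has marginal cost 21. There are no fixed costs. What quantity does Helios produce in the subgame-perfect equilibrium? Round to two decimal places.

68.50

Solve by backward induction. Given q_C, the follower Helios maximises π_H = (223 - q_C - q_H)q_H - 21q_H.
Setting the follower's marginal profit to zero, 202 - q_C - 2q_H = 0, i.e. q_H = (202 - q_C)/2.
The leader anticipates this reaction. Substituting into P = 223 - Q gives P = 122 - (1/2)q_C, so π_C = (122 - (1/2)q_C)q_C - 57q_C.
Maximising: ∂π_C/∂q_C = 65 - q_C = 0, giving q_C = 65.
Then q_H = (202 - 65)/2 = 137/2.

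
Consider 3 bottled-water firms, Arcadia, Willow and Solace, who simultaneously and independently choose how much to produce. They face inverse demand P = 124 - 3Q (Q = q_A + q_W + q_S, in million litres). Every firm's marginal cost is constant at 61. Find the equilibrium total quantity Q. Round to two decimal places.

Each firm earns π_i = (124 - 3Q)q_i - 61q_i.
Setting ∂π_i/∂q_i = 0 with rivals' quantities fixed: 63 - 6q_i - 3·Σ_{j≠i} q_j = 0.
By symmetry each firm produces the same amount; substituting Σ_{j≠i} q_j = 2q_i yields q_i = 63/12 = 21/4.
Total output Q = 21/4 + 21/4 + 21/4 = 63/4.

15.75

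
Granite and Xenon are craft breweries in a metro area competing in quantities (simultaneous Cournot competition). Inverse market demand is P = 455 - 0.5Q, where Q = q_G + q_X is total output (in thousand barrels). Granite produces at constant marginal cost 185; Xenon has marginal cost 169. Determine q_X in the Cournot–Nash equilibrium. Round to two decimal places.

Granite's profit: π_G = (455 - 0.5Q)q_G - (185q_G). Setting ∂π_G/∂q_G = 0: 270 - q_G - (1/2)(q_X) = 0.
Xenon's first-order condition: 286 - q_X - (1/2)(q_G) = 0.
Best responses: q_G = (270 - (1/2)q_X), q_X = (286 - (1/2)q_G).
Solving the pair: q_G = 508/3, q_X = 604/3.

201.33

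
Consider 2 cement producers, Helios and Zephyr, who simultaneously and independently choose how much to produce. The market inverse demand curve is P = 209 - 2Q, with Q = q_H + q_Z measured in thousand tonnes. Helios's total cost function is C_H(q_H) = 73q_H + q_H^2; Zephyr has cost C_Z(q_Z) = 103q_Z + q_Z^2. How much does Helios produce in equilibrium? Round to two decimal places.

18.88

Helios's profit: π_H = (209 - 2Q)q_H - (73q_H + q_H²). Setting ∂π_H/∂q_H = 0: 136 - 6q_H - 2(q_Z) = 0.
Zephyr's profit: π_Z = (209 - 2Q)q_Z - (103q_Z + q_Z²). Setting ∂π_Z/∂q_Z = 0: 106 - 6q_Z - 2(q_H) = 0.
Rearranging gives the reaction functions q_H = (136 - 2q_Z)/6 and q_Z = (106 - 2q_H)/6.
Solving the pair: q_H = 151/8, q_Z = 91/8.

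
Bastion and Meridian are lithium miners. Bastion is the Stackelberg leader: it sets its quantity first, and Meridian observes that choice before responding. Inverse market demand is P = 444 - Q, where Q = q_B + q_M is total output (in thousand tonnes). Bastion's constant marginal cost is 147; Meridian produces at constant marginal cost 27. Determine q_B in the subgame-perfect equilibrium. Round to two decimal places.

88.50

The follower Meridian best-responds to any q_B: π_M = (444 - Q)q_M - 27q_M.
∂π_M/∂q_M = 417 - q_B - 2q_M = 0 gives the reaction function q_M = (417 - q_B)/2.
The leader anticipates this reaction. Substituting into P = 444 - Q gives P = 471/2 - (1/2)q_B, so π_B = (471/2 - (1/2)q_B)q_B - 147q_B.
The leader's first-order condition 177/2 - q_B = 0 yields q_B = 177/2.
Then q_M = (417 - 177/2)/2 = 657/4.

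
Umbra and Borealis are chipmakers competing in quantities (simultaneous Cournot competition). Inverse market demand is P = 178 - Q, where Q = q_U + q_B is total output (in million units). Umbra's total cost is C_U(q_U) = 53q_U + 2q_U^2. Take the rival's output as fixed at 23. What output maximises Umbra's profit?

17

With the rival's output fixed at 23, Umbra's profit is π_U = (178 - 23 - q_U)q_U - (53q_U + 2q_U²) = (155 - q_U)q_U - (53q_U + 2q_U²).
∂π_U/∂q_U = 102 - 6q_U = 0, so q_U = 17.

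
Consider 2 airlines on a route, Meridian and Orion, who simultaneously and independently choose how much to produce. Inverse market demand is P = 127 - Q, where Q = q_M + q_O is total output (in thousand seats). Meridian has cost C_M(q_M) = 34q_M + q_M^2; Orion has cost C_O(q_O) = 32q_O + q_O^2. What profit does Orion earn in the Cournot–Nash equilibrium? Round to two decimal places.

732.17

Meridian's profit: π_M = (127 - Q)q_M - (34q_M + q_M²). Setting ∂π_M/∂q_M = 0: 93 - 4q_M - (q_O) = 0.
Orion's first-order condition: 95 - 4q_O - (q_M) = 0.
Best responses: q_M = (93 - q_O)/4, q_O = (95 - q_M)/4.
Substituting one into the other gives q_M = 277/15 and q_O = 287/15.
Price P = 127 - 188/5 = 447/5.
Orion's profit: (447/5)·(287/15) - 32·(287/15) - (287/15)² = 732.1689.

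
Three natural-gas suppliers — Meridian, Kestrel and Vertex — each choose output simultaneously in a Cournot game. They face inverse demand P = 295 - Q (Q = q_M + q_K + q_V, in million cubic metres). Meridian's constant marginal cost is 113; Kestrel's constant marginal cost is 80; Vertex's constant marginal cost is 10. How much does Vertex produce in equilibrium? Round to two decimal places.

114.50

Meridian's profit: π_M = (295 - Q)q_M - (113q_M). Setting ∂π_M/∂q_M = 0: 182 - 2q_M - (q_K + q_V) = 0.
Kestrel's first-order condition: 215 - 2q_K - (q_M + q_V) = 0.
Vertex's first-order condition: 285 - 2q_V - (q_M + q_K) = 0.
Summing all 3 equations gives 682 − 4Q = 0, hence Q = 341/2.
Back-substituting: q_M = (182 − 341/2) = 23/2, q_K = (215 − 341/2) = 89/2, q_V = (285 − 341/2) = 229/2.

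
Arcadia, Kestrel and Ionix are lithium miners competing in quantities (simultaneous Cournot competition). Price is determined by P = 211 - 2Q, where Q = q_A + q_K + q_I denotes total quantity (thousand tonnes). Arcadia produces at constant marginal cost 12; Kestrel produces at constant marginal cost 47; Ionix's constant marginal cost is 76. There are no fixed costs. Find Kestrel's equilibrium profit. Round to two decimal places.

Arcadia's profit: π_A = (211 - 2Q)q_A - (12q_A). Setting ∂π_A/∂q_A = 0: 199 - 4q_A - 2(q_K + q_I) = 0.
Kestrel's profit: π_K = (211 - 2Q)q_K - (47q_K). Setting ∂π_K/∂q_K = 0: 164 - 4q_K - 2(q_A + q_I) = 0.
Ionix's profit: π_I = (211 - 2Q)q_I - (76q_I). Setting ∂π_I/∂q_I = 0: 135 - 4q_I - 2(q_A + q_K) = 0.
Adding the 3 conditions: 498 − 4Q − 4Q = 0, i.e. Q = 249/4.
Back-substituting: q_A = (199 − 249/2)/2 = 149/4, q_K = (164 − 249/2)/2 = 79/4, q_I = (135 − 249/2)/2 = 21/4.
Price P = 211 - 2·(249/4) = 173/2.
Kestrel's profit: (173/2 - 47)·(79/4) = 780.1250.

780.13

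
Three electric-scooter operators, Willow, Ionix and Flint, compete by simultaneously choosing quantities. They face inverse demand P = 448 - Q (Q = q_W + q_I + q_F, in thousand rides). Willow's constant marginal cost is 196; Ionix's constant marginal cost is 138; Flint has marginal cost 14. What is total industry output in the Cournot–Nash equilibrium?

249

Willow's profit: π_W = (448 - Q)q_W - (196q_W). Setting ∂π_W/∂q_W = 0: 252 - 2q_W - (q_I + q_F) = 0.
Ionix's first-order condition: 310 - 2q_I - (q_W + q_F) = 0.
Flint's first-order condition: 434 - 2q_F - (q_W + q_I) = 0.
Adding the 3 first-order conditions: 996 − 4Q = 0, so Q = 249.
Back-substituting: q_W = (252 − 249) = 3, q_I = (310 − 249) = 61, q_F = (434 − 249) = 185.
Total output Q = 3 + 61 + 185 = 249.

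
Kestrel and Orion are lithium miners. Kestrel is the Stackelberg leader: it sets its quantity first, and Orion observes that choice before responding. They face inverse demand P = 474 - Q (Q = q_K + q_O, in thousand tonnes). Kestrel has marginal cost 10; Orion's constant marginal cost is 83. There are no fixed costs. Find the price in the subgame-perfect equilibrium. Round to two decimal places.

Solve by backward induction. Given q_K, the follower Orion maximises π_O = (474 - q_K - q_O)q_O - 83q_O.
Setting the follower's marginal profit to zero, 391 - q_K - 2q_O = 0, i.e. q_O = (391 - q_K)/2.
The leader anticipates this reaction. Substituting into P = 474 - Q gives P = 557/2 - (1/2)q_K, so π_K = (557/2 - (1/2)q_K)q_K - 10q_K.
Leader FOC: 537/2 - q_K = 0, so q_K = 537/2.
Then q_O = (391 - 537/2)/2 = 245/4.
Total output Q = 1319/4, so price P = 474 - 1319/4 = 577/4.

144.25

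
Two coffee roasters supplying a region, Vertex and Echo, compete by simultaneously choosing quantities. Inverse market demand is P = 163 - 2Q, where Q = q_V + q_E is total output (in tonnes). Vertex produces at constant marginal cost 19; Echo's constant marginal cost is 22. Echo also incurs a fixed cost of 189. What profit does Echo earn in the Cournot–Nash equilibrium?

Vertex's profit: π_V = (163 - 2Q)q_V - (19q_V). Setting ∂π_V/∂q_V = 0: 144 - 4q_V - 2(q_E) = 0.
Echo's profit: π_E = (163 - 2Q)q_E - (22q_E). Setting ∂π_E/∂q_E = 0: 141 - 4q_E - 2(q_V) = 0.
Rearranging gives the reaction functions q_V = (144 - 2q_E)/4 and q_E = (141 - 2q_V)/4.
Solving the pair: q_V = 49/2, q_E = 23.
Price P = 163 - 2·(95/2) = 68.
Echo's profit: (68 - 22)·23 - 189 = 869.

869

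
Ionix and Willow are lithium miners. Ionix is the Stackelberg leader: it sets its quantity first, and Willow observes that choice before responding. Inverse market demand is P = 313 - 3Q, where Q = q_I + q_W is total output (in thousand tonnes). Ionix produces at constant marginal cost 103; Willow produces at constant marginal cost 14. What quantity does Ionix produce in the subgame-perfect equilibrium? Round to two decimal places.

The follower Willow best-responds to any q_I: π_W = (313 - 3Q)q_W - 14q_W.
∂π_W/∂q_W = 299 - 3q_I - 6q_W = 0 gives the reaction function q_W = (299 - 3q_I)/6.
The leader anticipates this reaction. Substituting into P = 313 - 3Q gives P = 327/2 - (3/2)q_I, so π_I = (327/2 - (3/2)q_I)q_I - 103q_I.
The leader's first-order condition 121/2 - 3q_I = 0 yields q_I = 121/6.
Then q_W = (299 - 3·(121/6))/6 = 159/4.

20.17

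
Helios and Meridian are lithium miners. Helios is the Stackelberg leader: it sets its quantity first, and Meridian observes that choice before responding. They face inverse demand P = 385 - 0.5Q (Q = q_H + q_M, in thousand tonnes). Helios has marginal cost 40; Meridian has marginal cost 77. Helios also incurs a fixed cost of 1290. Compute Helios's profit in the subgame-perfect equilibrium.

35191

Solve by backward induction. Given q_H, the follower Meridian maximises π_M = (385 - (1/2)q_H - (1/2)q_M)q_M - 77q_M.
Follower FOC: 308 - (1/2)q_H - q_M = 0, so q_M(q_H) = (308 - (1/2)q_H).
The leader anticipates this reaction. Substituting into P = 385 - 0.5Q gives P = 231 - (1/4)q_H, so π_H = (231 - (1/4)q_H)q_H - 40q_H.
The leader's first-order condition 191 - (1/2)q_H = 0 yields q_H = 382.
Then q_M = (308 - (1/2)·382) = 117.
Price P = 385 - (1/2)·499 = 271/2.
Helios's profit: (271/2 - 40)·382 - 1290 = 35191.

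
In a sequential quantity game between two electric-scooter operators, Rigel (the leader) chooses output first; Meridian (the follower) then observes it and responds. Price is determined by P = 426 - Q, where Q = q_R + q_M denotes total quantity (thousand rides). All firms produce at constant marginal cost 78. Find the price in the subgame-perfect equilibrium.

The follower Meridian best-responds to any q_R: π_M = (426 - Q)q_M - 78q_M.
Follower FOC: 348 - q_R - 2q_M = 0, so q_M(q_R) = (348 - q_R)/2.
The leader anticipates this reaction. Substituting into P = 426 - Q gives P = 252 - (1/2)q_R, so π_R = (252 - (1/2)q_R)q_R - 78q_R.
The leader's first-order condition 174 - q_R = 0 yields q_R = 174.
Then q_M = (348 - 174)/2 = 87.
Total output Q = 261, so price P = 426 - 261 = 165.

165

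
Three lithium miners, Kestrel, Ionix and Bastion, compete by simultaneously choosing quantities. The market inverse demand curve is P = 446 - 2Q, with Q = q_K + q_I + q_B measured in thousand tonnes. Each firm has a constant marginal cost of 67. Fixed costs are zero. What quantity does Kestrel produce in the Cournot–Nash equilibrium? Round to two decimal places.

Each firm earns π_i = (446 - 2Q)q_i - 67q_i.
First-order condition (treating rivals' output as given): 379 - 4q_i - 2·Σ_{j≠i} q_j = 0.
With identical firms every q_j equals q_i, so Σ_{j≠i} q_j = 2q_i and 379 = 8q_i, giving q_i = 379/8.

47.38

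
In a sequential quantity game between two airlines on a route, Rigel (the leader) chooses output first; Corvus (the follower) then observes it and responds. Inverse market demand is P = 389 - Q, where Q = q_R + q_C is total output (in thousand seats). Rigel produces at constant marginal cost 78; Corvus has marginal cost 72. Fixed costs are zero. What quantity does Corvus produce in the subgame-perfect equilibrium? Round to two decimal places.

82.25

Solve by backward induction. Given q_R, the follower Corvus maximises π_C = (389 - q_R - q_C)q_C - 72q_C.
Follower FOC: 317 - q_R - 2q_C = 0, so q_C(q_R) = (317 - q_R)/2.
The leader anticipates this reaction. Substituting into P = 389 - Q gives P = 461/2 - (1/2)q_R, so π_R = (461/2 - (1/2)q_R)q_R - 78q_R.
Leader FOC: 305/2 - q_R = 0, so q_R = 305/2.
Then q_C = (317 - 305/2)/2 = 329/4.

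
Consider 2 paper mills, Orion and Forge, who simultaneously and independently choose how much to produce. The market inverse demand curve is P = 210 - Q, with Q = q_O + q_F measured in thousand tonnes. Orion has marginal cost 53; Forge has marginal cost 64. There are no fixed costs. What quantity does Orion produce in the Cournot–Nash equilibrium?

Orion's profit: π_O = (210 - Q)q_O - (53q_O). Setting ∂π_O/∂q_O = 0: 157 - 2q_O - (q_F) = 0.
Forge's first-order condition: 146 - 2q_F - (q_O) = 0.
Best responses: q_O = (157 - q_F)/2, q_F = (146 - q_O)/2.
Substituting one into the other gives q_O = 56 and q_F = 45.

56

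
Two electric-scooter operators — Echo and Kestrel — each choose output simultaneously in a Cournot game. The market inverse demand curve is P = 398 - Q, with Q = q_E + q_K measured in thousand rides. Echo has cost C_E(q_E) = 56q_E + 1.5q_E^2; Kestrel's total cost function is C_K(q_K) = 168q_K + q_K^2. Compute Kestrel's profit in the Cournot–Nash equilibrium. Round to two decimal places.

Echo's profit: π_E = (398 - Q)q_E - (56q_E + (3/2)q_E²). Setting ∂π_E/∂q_E = 0: 342 - 5q_E - (q_K) = 0.
Kestrel's first-order condition: 230 - 4q_K - (q_E) = 0.
So q_E = (342 - q_K)/5 and q_K = (230 - q_E)/4.
Substituting one into the other gives q_E = 1138/19 and q_K = 808/19.
Price P = 398 - 1946/19 = 295.5789.
Kestrel's profit: 295.5789·(808/19) - 168·(808/19) - (808/19)² = 3616.9751.

3616.98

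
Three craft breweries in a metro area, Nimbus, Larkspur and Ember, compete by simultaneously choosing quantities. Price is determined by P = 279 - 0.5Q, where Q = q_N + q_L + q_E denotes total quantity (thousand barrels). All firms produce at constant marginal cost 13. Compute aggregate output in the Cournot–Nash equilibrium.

399

A representative firm's profit is π_i = q_i(279 - 0.5Q) - 13q_i.
Setting ∂π_i/∂q_i = 0 with rivals' quantities fixed: 266 - q_i - (1/2)·Σ_{j≠i} q_j = 0.
With identical firms every q_j equals q_i, so Σ_{j≠i} q_j = 2q_i and 266 = 2q_i, giving q_i = 133.
Total output Q = 133 + 133 + 133 = 399.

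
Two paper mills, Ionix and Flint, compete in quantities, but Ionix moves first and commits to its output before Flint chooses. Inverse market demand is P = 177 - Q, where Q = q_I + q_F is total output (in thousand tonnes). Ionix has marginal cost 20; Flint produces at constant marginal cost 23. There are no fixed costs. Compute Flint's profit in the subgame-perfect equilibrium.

1369

The follower Flint best-responds to any q_I: π_F = (177 - Q)q_F - 23q_F.
Setting the follower's marginal profit to zero, 154 - q_I - 2q_F = 0, i.e. q_F = (154 - q_I)/2.
The leader anticipates this reaction. Substituting into P = 177 - Q gives P = 100 - (1/2)q_I, so π_I = (100 - (1/2)q_I)q_I - 20q_I.
Maximising: ∂π_I/∂q_I = 80 - q_I = 0, giving q_I = 80.
Then q_F = (154 - 80)/2 = 37.
Price P = 177 - 117 = 60.
Flint's profit: (60 - 23)·37 = 1369.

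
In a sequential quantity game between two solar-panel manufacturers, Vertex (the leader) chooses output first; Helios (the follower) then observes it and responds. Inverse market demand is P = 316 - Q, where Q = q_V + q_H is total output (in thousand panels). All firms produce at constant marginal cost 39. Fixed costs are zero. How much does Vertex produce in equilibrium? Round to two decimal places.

138.50

The follower Helios best-responds to any q_V: π_H = (316 - Q)q_H - 39q_H.
∂π_H/∂q_H = 277 - q_V - 2q_H = 0 gives the reaction function q_H = (277 - q_V)/2.
Vertex substitutes q_H(q_V) into its own profit: π_V = q_V(316 - q_V - (277 - q_V)/2) - 39q_V = (355/2 - (1/2)q_V)q_V - 39q_V.
Leader FOC: 277/2 - q_V = 0, so q_V = 277/2.
Then q_H = (277 - 277/2)/2 = 277/4.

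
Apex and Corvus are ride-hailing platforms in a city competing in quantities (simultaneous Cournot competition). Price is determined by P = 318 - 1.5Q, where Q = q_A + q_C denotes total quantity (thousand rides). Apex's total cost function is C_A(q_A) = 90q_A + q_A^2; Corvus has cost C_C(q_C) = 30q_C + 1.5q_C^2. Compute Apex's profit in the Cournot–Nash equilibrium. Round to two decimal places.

2844.24

Apex's profit: π_A = (318 - 1.5Q)q_A - (90q_A + q_A²). Setting ∂π_A/∂q_A = 0: 228 - 5q_A - (3/2)(q_C) = 0.
Corvus's profit: π_C = (318 - 1.5Q)q_C - (30q_C + (3/2)q_C²). Setting ∂π_C/∂q_C = 0: 288 - 6q_C - (3/2)(q_A) = 0.
So q_A = (228 - (3/2)q_C)/5 and q_C = (288 - (3/2)q_A)/6.
Substituting one into the other gives q_A = 1248/37 and q_C = 1464/37.
Price P = 318 - (3/2)·73.2973 = 208.0541.
Apex's profit: 208.0541·(1248/37) - 90·(1248/37) - (1248/37)² = 2844.2367.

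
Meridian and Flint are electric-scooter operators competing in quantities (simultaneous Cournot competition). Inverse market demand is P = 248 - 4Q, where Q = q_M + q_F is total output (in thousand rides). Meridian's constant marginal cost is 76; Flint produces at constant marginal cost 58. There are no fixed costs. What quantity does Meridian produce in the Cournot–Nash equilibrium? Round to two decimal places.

Meridian's profit: π_M = (248 - 4Q)q_M - (76q_M). Setting ∂π_M/∂q_M = 0: 172 - 8q_M - 4(q_F) = 0.
Flint's profit: π_F = (248 - 4Q)q_F - (58q_F). Setting ∂π_F/∂q_F = 0: 190 - 8q_F - 4(q_M) = 0.
Rearranging gives the reaction functions q_M = (172 - 4q_F)/8 and q_F = (190 - 4q_M)/8.
Substituting one into the other gives q_M = 77/6 and q_F = 52/3.

12.83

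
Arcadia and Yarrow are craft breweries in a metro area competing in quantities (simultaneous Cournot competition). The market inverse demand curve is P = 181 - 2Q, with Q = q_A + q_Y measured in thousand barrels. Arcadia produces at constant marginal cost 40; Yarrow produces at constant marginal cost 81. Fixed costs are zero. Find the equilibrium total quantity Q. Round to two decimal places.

40.17

Arcadia's profit: π_A = (181 - 2Q)q_A - (40q_A). Setting ∂π_A/∂q_A = 0: 141 - 4q_A - 2(q_Y) = 0.
Yarrow's profit: π_Y = (181 - 2Q)q_Y - (81q_Y). Setting ∂π_Y/∂q_Y = 0: 100 - 4q_Y - 2(q_A) = 0.
So q_A = (141 - 2q_Y)/4 and q_Y = (100 - 2q_A)/4.
Solving the pair: q_A = 91/3, q_Y = 59/6.
Total output Q = 91/3 + 59/6 = 241/6.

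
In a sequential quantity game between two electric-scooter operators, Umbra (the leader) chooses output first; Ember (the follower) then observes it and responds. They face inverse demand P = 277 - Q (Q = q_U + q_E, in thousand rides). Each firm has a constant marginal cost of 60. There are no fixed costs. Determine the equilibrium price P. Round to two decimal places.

114.25

The follower Ember best-responds to any q_U: π_E = (277 - Q)q_E - 60q_E.
Follower FOC: 217 - q_U - 2q_E = 0, so q_E(q_U) = (217 - q_U)/2.
Umbra substitutes q_E(q_U) into its own profit: π_U = q_U(277 - q_U - (217 - q_U)/2) - 60q_U = (337/2 - (1/2)q_U)q_U - 60q_U.
The leader's first-order condition 217/2 - q_U = 0 yields q_U = 217/2.
Then q_E = (217 - 217/2)/2 = 217/4.
Total output Q = 651/4, so price P = 277 - 651/4 = 457/4.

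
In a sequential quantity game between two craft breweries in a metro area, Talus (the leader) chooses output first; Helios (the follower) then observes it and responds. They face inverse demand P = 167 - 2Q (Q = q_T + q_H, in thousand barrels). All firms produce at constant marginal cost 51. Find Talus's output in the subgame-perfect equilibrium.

29

The follower Helios best-responds to any q_T: π_H = (167 - 2Q)q_H - 51q_H.
Follower FOC: 116 - 2q_T - 4q_H = 0, so q_H(q_T) = (116 - 2q_T)/4.
The leader anticipates this reaction. Substituting into P = 167 - 2Q gives P = 109 - q_T, so π_T = (109 - q_T)q_T - 51q_T.
The leader's first-order condition 58 - 2q_T = 0 yields q_T = 29.
Then q_H = (116 - 2·29)/4 = 29/2.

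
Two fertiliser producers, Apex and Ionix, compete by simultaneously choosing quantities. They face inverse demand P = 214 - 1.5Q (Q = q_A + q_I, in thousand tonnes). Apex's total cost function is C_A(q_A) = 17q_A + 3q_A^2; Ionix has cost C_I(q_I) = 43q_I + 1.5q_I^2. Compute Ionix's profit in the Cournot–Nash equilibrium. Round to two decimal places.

1732.18

Apex's profit: π_A = (214 - 1.5Q)q_A - (17q_A + 3q_A²). Setting ∂π_A/∂q_A = 0: 197 - 9q_A - (3/2)(q_I) = 0.
Ionix's profit: π_I = (214 - 1.5Q)q_I - (43q_I + (3/2)q_I²). Setting ∂π_I/∂q_I = 0: 171 - 6q_I - (3/2)(q_A) = 0.
So q_A = (197 - (3/2)q_I)/9 and q_I = (171 - (3/2)q_A)/6.
Substituting one into the other gives q_A = 1234/69 and q_I = 1658/69.
Price P = 214 - (3/2)·(964/23) = 151.1304.
Ionix's profit: 151.1304·(1658/69) - 43·(1658/69) - (3/2)(1658/69)² = 1732.1764.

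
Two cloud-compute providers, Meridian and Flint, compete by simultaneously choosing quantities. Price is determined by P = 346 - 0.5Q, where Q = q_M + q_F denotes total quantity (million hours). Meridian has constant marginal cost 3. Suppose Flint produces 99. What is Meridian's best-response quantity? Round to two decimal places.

293.50

With the rival's output fixed at 99, Meridian's profit is π_M = (346 - (1/2)·99 - (1/2)q_M)q_M - (3q_M) = (593/2 - (1/2)q_M)q_M - (3q_M).
∂π_M/∂q_M = 587/2 - q_M = 0, so q_M = 587/2.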